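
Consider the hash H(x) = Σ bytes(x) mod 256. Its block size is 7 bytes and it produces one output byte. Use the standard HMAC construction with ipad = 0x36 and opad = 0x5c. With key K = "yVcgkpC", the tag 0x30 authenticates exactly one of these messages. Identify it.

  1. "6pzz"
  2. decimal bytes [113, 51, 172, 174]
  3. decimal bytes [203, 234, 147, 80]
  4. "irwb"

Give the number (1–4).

3

Key "yVcgkpC" = 79 56 63 67 6b 70 43 is exactly B = 7 bytes: K' = 79 56 63 67 6b 70 43.
K' ⊕ ipad = 4f 60 55 51 5d 46 75; K' ⊕ opad = 25 0a 3f 3b 37 2c 1f.
m1: inner = H(4f 60 55 51 5d 46 75 36 70 7a 7a) = 07; tag = H(25 0a 3f 3b 37 2c 1f 07) = 32
m2: inner = H(4f 60 55 51 5d 46 75 71 33 ac ae) = 6b; tag = H(25 0a 3f 3b 37 2c 1f 6b) = 96
m3: inner = H(4f 60 55 51 5d 46 75 cb ea 93 50) = 05; tag = H(25 0a 3f 3b 37 2c 1f 05) = 30 ← matches
m4: inner = H(4f 60 55 51 5d 46 75 69 72 77 62) = 21; tag = H(25 0a 3f 3b 37 2c 1f 21) = 4c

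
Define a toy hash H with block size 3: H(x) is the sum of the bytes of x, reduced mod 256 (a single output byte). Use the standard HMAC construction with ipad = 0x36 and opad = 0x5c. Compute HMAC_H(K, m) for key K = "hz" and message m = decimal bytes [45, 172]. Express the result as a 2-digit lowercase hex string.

Key "hz" = 68 7a is 2 bytes ≤ B = 3; zero-pad to 3 bytes: K' = 68 7a 00.
K' ⊕ ipad = 5e 4c 36.  K' ⊕ opad = 34 26 5c.
Inner input = (K'⊕ipad) ∥ m = 5e 4c 36 ∥ 2d ac.
Inner hash: sum = 94+76+54+45+172 = 441; mod 256 = 185 → b9.
Outer input = (K'⊕opad) ∥ inner = 34 26 5c ∥ b9.
Outer hash (tag): sum = 52+38+92+185 = 367; mod 256 = 111 → 6f.

6f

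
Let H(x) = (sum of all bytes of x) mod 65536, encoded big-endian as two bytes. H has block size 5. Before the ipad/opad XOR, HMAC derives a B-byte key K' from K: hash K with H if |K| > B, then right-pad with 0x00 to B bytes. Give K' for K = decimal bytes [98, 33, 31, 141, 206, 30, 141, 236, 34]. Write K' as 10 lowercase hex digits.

03b6000000

|K| = 9 > B = 5, so first hash the key.
H(K): sum = 98+33+31+141+206+30+141+236+34 = 950 → 03 b6.
Zero-pad H(K) = 03 b6 to 5 bytes: K' = 03 b6 00 00 00.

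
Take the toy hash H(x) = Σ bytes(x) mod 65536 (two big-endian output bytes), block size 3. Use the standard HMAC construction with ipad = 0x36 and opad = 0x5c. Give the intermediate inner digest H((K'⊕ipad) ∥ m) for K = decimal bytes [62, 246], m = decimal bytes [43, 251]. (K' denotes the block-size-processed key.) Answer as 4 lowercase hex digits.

Key decimal bytes [62, 246] = 3e f6 is 2 bytes ≤ B = 3; zero-pad to 3 bytes: K' = 3e f6 00.
K' ⊕ ipad = 08 c0 36.
Inner input = 08 c0 36 ∥ 2b fb.
Inner hash: sum = 8+192+54+43+251 = 548 → 02 24.

0224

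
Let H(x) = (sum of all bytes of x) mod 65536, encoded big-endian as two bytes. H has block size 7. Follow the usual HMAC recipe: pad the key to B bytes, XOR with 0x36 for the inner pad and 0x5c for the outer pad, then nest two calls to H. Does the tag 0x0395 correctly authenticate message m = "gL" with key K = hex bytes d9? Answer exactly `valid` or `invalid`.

valid

Key hex bytes d9 is 1 byte ≤ B = 7; zero-pad to 7 bytes: K' = d9 00 00 00 00 00 00.
K' ⊕ ipad = ef 36 36 36 36 36 36; K' ⊕ opad = 85 5c 5c 5c 5c 5c 5c.
Inner hash: sum = 239+54+54+54+54+54+54+103+76 = 742 → 02 e6.
Outer hash (recomputed tag): sum = 133+92+92+92+92+92+92+2+230 = 917 → 03 95.
Recomputed tag = 0395; claimed = 0395 → match.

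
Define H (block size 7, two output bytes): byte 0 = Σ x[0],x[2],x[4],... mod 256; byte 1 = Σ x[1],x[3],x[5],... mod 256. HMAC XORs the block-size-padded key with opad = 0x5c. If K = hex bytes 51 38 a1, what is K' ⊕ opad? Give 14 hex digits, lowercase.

0d64fd5c5c5c5c

Key hex bytes 51 38 a1 is 3 bytes ≤ B = 7; zero-pad to 7 bytes: K' = 51 38 a1 00 00 00 00.
XOR each byte with 0x5c: 51⊕5c=0d, 38⊕5c=64, a1⊕5c=fd, 00⊕5c=5c, 00⊕5c=5c, 00⊕5c=5c, 00⊕5c=5c.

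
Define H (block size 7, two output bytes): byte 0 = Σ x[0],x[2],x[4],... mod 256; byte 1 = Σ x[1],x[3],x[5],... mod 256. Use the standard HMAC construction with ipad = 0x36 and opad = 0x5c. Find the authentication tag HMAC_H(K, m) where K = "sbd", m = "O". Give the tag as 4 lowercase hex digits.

2ef9

Key "sbd" = 73 62 64 is 3 bytes ≤ B = 7; zero-pad to 7 bytes: K' = 73 62 64 00 00 00 00.
K' ⊕ ipad = 45 54 52 36 36 36 36.  K' ⊕ opad = 2f 3e 38 5c 5c 5c 5c.
Inner input = (K'⊕ipad) ∥ m = 45 54 52 36 36 36 36 ∥ 4f.
Inner hash: even-index sum = 259 mod 256 = 3; odd-index sum = 271 mod 256 = 15 → 03 0f.
Outer input = (K'⊕opad) ∥ inner = 2f 3e 38 5c 5c 5c 5c ∥ 03 0f.
Outer hash (tag): even-index sum = 302 mod 256 = 46; odd-index sum = 249 mod 256 = 249 → 2e f9.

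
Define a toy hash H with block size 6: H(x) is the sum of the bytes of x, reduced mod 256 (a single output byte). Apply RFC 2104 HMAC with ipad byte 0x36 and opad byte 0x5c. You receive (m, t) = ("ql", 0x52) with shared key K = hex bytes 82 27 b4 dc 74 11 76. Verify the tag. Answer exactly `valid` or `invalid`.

Key hex bytes 82 27 b4 dc 74 11 76 is 7 bytes > B = 6, so hash it first: H(key) = 34, then zero-pad to 6 bytes: K' = 34 00 00 00 00 00.
K' ⊕ ipad = 02 36 36 36 36 36; K' ⊕ opad = 68 5c 5c 5c 5c 5c.
Inner hash: sum = 2+54+54+54+54+54+113+108 = 493; mod 256 = 237 → ed.
Outer hash (recomputed tag): sum = 104+92+92+92+92+92+237 = 801; mod 256 = 33 → 21.
Recomputed tag = 21; claimed = 52 → mismatch.

invalid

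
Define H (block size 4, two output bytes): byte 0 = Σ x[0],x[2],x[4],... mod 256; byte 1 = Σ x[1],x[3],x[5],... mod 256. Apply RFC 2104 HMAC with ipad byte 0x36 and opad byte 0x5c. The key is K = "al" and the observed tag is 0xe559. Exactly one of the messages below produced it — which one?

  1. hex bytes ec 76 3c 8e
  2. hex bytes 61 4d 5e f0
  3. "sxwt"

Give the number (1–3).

2

Key "al" = 61 6c is 2 bytes ≤ B = 4; zero-pad to 4 bytes: K' = 61 6c 00 00.
K' ⊕ ipad = 57 5a 36 36; K' ⊕ opad = 3d 30 5c 5c.
m1: inner = H(57 5a 36 36 ec 76 3c 8e) = b5 94; tag = H(3d 30 5c 5c b5 94) = 4e20
m2: inner = H(57 5a 36 36 61 4d 5e f0) = 4c cd; tag = H(3d 30 5c 5c 4c cd) = e559 ← matches
m3: inner = H(57 5a 36 36 73 78 77 74) = 77 7c; tag = H(3d 30 5c 5c 77 7c) = 1008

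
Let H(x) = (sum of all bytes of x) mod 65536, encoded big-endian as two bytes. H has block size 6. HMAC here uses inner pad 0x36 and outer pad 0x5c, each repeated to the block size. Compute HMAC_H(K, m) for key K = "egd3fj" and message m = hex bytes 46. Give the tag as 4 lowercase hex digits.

Key "egd3fj" = 65 67 64 33 66 6a is exactly B = 6 bytes: K' = 65 67 64 33 66 6a.
K' ⊕ ipad = 53 51 52 05 50 5c.  K' ⊕ opad = 39 3b 38 6f 3a 36.
Inner input = (K'⊕ipad) ∥ m = 53 51 52 05 50 5c ∥ 46.
Inner hash: sum = 83+81+82+5+80+92+70 = 493 → 01 ed.
Outer input = (K'⊕opad) ∥ inner = 39 3b 38 6f 3a 36 ∥ 01 ed.
Outer hash (tag): sum = 57+59+56+111+58+54+1+237 = 633 → 02 79.

0279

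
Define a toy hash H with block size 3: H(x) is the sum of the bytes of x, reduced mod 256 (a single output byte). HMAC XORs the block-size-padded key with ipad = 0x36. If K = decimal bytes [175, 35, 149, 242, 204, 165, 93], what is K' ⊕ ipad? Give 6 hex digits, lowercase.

Key decimal bytes [175, 35, 149, 242, 204, 165, 93] = af 23 95 f2 cc a5 5d is 7 bytes > B = 3, so hash it first: H(key) = 27, then zero-pad to 3 bytes: K' = 27 00 00.
XOR each byte with 0x36: 27⊕36=11, 00⊕36=36, 00⊕36=36.

113636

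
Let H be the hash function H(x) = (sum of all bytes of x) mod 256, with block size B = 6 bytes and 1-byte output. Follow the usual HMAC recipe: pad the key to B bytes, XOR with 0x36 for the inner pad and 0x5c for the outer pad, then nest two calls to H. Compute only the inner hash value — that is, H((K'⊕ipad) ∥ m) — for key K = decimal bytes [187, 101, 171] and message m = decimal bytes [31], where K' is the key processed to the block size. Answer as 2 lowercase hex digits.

Key decimal bytes [187, 101, 171] = bb 65 ab is 3 bytes ≤ B = 6; zero-pad to 6 bytes: K' = bb 65 ab 00 00 00.
K' ⊕ ipad = 8d 53 9d 36 36 36.
Inner input = 8d 53 9d 36 36 36 ∥ 1f.
Inner hash: sum = 141+83+157+54+54+54+31 = 574; mod 256 = 62 → 3e.

3e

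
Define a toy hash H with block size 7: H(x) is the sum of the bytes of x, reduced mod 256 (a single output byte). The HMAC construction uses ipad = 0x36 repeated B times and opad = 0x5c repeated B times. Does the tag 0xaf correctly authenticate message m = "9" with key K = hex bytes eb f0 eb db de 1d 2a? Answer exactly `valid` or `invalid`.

Key hex bytes eb f0 eb db de 1d 2a is exactly B = 7 bytes: K' = eb f0 eb db de 1d 2a.
K' ⊕ ipad = dd c6 dd ed e8 2b 1c; K' ⊕ opad = b7 ac b7 87 82 41 76.
Inner hash: sum = 221+198+221+237+232+43+28+57 = 1237; mod 256 = 213 → d5.
Outer hash (recomputed tag): sum = 183+172+183+135+130+65+118+213 = 1199; mod 256 = 175 → af.
Recomputed tag = af; claimed = af → match.

valid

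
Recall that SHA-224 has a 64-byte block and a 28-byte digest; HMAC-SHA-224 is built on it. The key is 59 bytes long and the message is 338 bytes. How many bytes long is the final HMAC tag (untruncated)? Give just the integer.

The tag is one SHA-224 digest: 28 bytes.

28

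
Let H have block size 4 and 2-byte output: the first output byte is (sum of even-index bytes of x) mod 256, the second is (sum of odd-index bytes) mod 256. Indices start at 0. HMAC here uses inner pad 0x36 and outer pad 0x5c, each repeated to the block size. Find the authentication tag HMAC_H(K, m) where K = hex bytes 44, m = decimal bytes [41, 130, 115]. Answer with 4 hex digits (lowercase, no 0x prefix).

Key hex bytes 44 is 1 byte ≤ B = 4; zero-pad to 4 bytes: K' = 44 00 00 00.
K' ⊕ ipad = 72 36 36 36.  K' ⊕ opad = 18 5c 5c 5c.
Inner input = (K'⊕ipad) ∥ m = 72 36 36 36 ∥ 29 82 73.
Inner hash: even-index sum = 324 mod 256 = 68; odd-index sum = 238 mod 256 = 238 → 44 ee.
Outer input = (K'⊕opad) ∥ inner = 18 5c 5c 5c ∥ 44 ee.
Outer hash (tag): even-index sum = 184 mod 256 = 184; odd-index sum = 422 mod 256 = 166 → b8 a6.

b8a6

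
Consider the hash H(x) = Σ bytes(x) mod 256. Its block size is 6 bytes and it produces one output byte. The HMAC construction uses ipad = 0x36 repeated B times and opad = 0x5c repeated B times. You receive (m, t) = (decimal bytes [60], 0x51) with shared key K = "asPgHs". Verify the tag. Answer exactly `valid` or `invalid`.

Key "asPgHs" = 61 73 50 67 48 73 is exactly B = 6 bytes: K' = 61 73 50 67 48 73.
K' ⊕ ipad = 57 45 66 51 7e 45; K' ⊕ opad = 3d 2f 0c 3b 14 2f.
Inner hash: sum = 87+69+102+81+126+69+60 = 594; mod 256 = 82 → 52.
Outer hash (recomputed tag): sum = 61+47+12+59+20+47+82 = 328; mod 256 = 72 → 48.
Recomputed tag = 48; claimed = 51 → mismatch.

invalid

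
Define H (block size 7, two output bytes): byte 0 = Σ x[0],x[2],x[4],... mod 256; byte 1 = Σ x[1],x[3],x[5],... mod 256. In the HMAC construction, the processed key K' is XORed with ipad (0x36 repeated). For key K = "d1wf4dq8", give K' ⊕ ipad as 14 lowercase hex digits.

Key "d1wf4dq8" = 64 31 77 66 34 64 71 38 is 8 bytes > B = 7, so hash it first: H(key) = 80 33, then zero-pad to 7 bytes: K' = 80 33 00 00 00 00 00.
XOR each byte with 0x36: 80⊕36=b6, 33⊕36=05, 00⊕36=36, 00⊕36=36, 00⊕36=36, 00⊕36=36, 00⊕36=36.

b6053636363636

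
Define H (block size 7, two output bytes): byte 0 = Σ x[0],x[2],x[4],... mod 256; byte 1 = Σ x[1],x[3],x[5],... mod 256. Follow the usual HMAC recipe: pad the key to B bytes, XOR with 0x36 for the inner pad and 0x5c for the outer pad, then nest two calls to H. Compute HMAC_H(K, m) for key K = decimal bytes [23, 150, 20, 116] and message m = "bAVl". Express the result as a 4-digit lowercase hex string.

1baa

Key decimal bytes [23, 150, 20, 116] = 17 96 14 74 is 4 bytes ≤ B = 7; zero-pad to 7 bytes: K' = 17 96 14 74 00 00 00.
K' ⊕ ipad = 21 a0 22 42 36 36 36.  K' ⊕ opad = 4b ca 48 28 5c 5c 5c.
Inner input = (K'⊕ipad) ∥ m = 21 a0 22 42 36 36 36 ∥ 62 41 56 6c.
Inner hash: even-index sum = 348 mod 256 = 92; odd-index sum = 464 mod 256 = 208 → 5c d0.
Outer input = (K'⊕opad) ∥ inner = 4b ca 48 28 5c 5c 5c ∥ 5c d0.
Outer hash (tag): even-index sum = 539 mod 256 = 27; odd-index sum = 426 mod 256 = 170 → 1b aa.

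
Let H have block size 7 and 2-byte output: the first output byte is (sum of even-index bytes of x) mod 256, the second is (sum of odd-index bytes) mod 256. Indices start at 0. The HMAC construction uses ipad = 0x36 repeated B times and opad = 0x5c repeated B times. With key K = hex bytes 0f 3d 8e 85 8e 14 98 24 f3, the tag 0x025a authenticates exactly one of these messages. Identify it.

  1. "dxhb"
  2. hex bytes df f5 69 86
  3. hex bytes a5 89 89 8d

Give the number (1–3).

1

Key hex bytes 0f 3d 8e 85 8e 14 98 24 f3 is 9 bytes > B = 7, so hash it first: H(key) = b6 fa, then zero-pad to 7 bytes: K' = b6 fa 00 00 00 00 00.
K' ⊕ ipad = 80 cc 36 36 36 36 36; K' ⊕ opad = ea a6 5c 5c 5c 5c 5c.
m1: inner = H(80 cc 36 36 36 36 36 64 78 68 62) = fc 04; tag = H(ea a6 5c 5c 5c 5c 5c fc 04) = 025a ← matches
m2: inner = H(80 cc 36 36 36 36 36 df f5 69 86) = 9d 80; tag = H(ea a6 5c 5c 5c 5c 5c 9d 80) = 7efb
m3: inner = H(80 cc 36 36 36 36 36 a5 89 89 8d) = 38 66; tag = H(ea a6 5c 5c 5c 5c 5c 38 66) = 6496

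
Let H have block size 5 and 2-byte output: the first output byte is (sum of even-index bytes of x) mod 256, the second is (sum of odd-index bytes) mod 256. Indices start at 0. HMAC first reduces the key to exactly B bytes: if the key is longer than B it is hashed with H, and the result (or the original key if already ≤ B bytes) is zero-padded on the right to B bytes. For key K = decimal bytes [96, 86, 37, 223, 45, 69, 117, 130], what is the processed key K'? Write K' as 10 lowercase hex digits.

|K| = 8 > B = 5, so first hash the key.
H(K): even-index sum = 295 mod 256 = 39; odd-index sum = 508 mod 256 = 252 → 27 fc.
Zero-pad H(K) = 27 fc to 5 bytes: K' = 27 fc 00 00 00.

27fc000000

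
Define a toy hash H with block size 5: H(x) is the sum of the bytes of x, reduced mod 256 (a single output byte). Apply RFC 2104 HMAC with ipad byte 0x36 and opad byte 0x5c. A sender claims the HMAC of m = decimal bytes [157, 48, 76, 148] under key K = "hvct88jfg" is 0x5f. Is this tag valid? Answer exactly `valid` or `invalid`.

valid

Key "hvct88jfg" = 68 76 63 74 38 38 6a 66 67 is 9 bytes > B = 5, so hash it first: H(key) = 5c, then zero-pad to 5 bytes: K' = 5c 00 00 00 00.
K' ⊕ ipad = 6a 36 36 36 36; K' ⊕ opad = 00 5c 5c 5c 5c.
Inner hash: sum = 106+54+54+54+54+157+48+76+148 = 751; mod 256 = 239 → ef.
Outer hash (recomputed tag): sum = 0+92+92+92+92+239 = 607; mod 256 = 95 → 5f.
Recomputed tag = 5f; claimed = 5f → match.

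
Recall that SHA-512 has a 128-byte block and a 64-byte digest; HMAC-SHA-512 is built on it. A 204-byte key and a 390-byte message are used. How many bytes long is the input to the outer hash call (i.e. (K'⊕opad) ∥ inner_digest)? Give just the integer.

Key is 204 > 128 bytes, so it is hashed to 64 bytes then zero-padded to 128: |K'| = 128.
Outer input = (K'⊕opad) ∥ H(inner) → 128 + 64 = 192 bytes.

192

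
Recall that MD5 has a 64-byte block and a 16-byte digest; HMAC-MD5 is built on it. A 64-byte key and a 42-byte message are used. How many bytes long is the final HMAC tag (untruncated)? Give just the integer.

The tag is one MD5 digest: 16 bytes.

16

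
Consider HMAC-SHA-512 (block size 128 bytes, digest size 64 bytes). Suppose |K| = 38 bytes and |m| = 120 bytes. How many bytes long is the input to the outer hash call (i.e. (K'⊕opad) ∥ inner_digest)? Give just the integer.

192

Key is 38 ≤ 128 bytes, zero-padded: |K'| = 128.
Outer input = (K'⊕opad) ∥ H(inner) → 128 + 64 = 192 bytes.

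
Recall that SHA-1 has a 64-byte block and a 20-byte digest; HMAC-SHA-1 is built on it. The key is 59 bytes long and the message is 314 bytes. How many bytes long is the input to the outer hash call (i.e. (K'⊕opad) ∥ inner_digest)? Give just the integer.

84

Key is 59 ≤ 64 bytes, zero-padded: |K'| = 64.
Outer input = (K'⊕opad) ∥ H(inner) → 64 + 20 = 84 bytes.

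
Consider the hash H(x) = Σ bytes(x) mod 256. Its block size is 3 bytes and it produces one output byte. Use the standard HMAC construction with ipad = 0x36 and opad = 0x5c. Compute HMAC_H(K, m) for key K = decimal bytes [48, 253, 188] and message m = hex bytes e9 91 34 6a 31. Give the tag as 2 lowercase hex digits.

91

Key decimal bytes [48, 253, 188] = 30 fd bc is exactly B = 3 bytes: K' = 30 fd bc.
K' ⊕ ipad = 06 cb 8a.  K' ⊕ opad = 6c a1 e0.
Inner input = (K'⊕ipad) ∥ m = 06 cb 8a ∥ e9 91 34 6a 31.
Inner hash: sum = 6+203+138+233+145+52+106+49 = 932; mod 256 = 164 → a4.
Outer input = (K'⊕opad) ∥ inner = 6c a1 e0 ∥ a4.
Outer hash (tag): sum = 108+161+224+164 = 657; mod 256 = 145 → 91.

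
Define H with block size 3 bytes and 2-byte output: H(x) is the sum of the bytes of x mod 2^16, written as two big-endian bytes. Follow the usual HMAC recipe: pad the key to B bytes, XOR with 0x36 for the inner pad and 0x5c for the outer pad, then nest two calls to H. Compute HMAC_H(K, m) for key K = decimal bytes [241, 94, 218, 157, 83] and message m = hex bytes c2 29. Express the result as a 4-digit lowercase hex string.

0186

Key decimal bytes [241, 94, 218, 157, 83] = f1 5e da 9d 53 is 5 bytes > B = 3, so hash it first: H(key) = 03 19, then zero-pad to 3 bytes: K' = 03 19 00.
K' ⊕ ipad = 35 2f 36.  K' ⊕ opad = 5f 45 5c.
Inner input = (K'⊕ipad) ∥ m = 35 2f 36 ∥ c2 29.
Inner hash: sum = 53+47+54+194+41 = 389 → 01 85.
Outer input = (K'⊕opad) ∥ inner = 5f 45 5c ∥ 01 85.
Outer hash (tag): sum = 95+69+92+1+133 = 390 → 01 86.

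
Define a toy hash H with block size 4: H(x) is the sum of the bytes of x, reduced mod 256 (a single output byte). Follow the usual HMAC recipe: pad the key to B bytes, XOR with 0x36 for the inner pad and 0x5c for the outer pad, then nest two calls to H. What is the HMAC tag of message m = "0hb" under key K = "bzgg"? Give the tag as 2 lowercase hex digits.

Key "bzgg" = 62 7a 67 67 is exactly B = 4 bytes: K' = 62 7a 67 67.
K' ⊕ ipad = 54 4c 51 51.  K' ⊕ opad = 3e 26 3b 3b.
Inner input = (K'⊕ipad) ∥ m = 54 4c 51 51 ∥ 30 68 62.
Inner hash: sum = 84+76+81+81+48+104+98 = 572; mod 256 = 60 → 3c.
Outer input = (K'⊕opad) ∥ inner = 3e 26 3b 3b ∥ 3c.
Outer hash (tag): sum = 62+38+59+59+60 = 278; mod 256 = 22 → 16.

16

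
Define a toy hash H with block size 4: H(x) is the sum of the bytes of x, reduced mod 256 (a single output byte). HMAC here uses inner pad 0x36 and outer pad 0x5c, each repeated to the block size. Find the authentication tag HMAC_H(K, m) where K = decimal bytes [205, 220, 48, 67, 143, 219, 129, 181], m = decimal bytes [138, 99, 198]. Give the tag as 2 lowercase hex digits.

Key decimal bytes [205, 220, 48, 67, 143, 219, 129, 181] = cd dc 30 43 8f db 81 b5 is 8 bytes > B = 4, so hash it first: H(key) = bc, then zero-pad to 4 bytes: K' = bc 00 00 00.
K' ⊕ ipad = 8a 36 36 36.  K' ⊕ opad = e0 5c 5c 5c.
Inner input = (K'⊕ipad) ∥ m = 8a 36 36 36 ∥ 8a 63 c6.
Inner hash: sum = 138+54+54+54+138+99+198 = 735; mod 256 = 223 → df.
Outer input = (K'⊕opad) ∥ inner = e0 5c 5c 5c ∥ df.
Outer hash (tag): sum = 224+92+92+92+223 = 723; mod 256 = 211 → d3.

d3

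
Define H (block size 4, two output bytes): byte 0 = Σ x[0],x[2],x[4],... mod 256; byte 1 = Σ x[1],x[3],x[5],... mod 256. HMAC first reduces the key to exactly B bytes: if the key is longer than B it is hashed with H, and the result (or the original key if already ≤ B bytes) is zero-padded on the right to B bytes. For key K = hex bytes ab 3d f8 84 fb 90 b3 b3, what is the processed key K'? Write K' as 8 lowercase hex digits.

|K| = 8 > B = 4, so first hash the key.
H(K): even-index sum = 849 mod 256 = 81; odd-index sum = 516 mod 256 = 4 → 51 04.
Zero-pad H(K) = 51 04 to 4 bytes: K' = 51 04 00 00.

51040000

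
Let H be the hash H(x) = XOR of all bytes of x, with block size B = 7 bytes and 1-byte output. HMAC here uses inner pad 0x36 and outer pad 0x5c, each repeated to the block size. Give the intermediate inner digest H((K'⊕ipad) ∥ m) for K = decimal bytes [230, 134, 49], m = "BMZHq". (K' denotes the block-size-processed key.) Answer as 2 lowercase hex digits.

0b

Key decimal bytes [230, 134, 49] = e6 86 31 is 3 bytes ≤ B = 7; zero-pad to 7 bytes: K' = e6 86 31 00 00 00 00.
K' ⊕ ipad = d0 b0 07 36 36 36 36.
Inner input = d0 b0 07 36 36 36 36 ∥ 42 4d 5a 48 71.
Inner hash: XOR d0⊕b0⊕07⊕36⊕36⊕36⊕36⊕42⊕4d⊕5a⊕48⊕71 = 0b.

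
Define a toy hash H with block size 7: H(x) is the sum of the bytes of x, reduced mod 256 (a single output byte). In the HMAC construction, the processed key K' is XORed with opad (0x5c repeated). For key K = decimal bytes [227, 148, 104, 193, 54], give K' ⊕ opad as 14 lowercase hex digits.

Key decimal bytes [227, 148, 104, 193, 54] = e3 94 68 c1 36 is 5 bytes ≤ B = 7; zero-pad to 7 bytes: K' = e3 94 68 c1 36 00 00.
XOR each byte with 0x5c: e3⊕5c=bf, 94⊕5c=c8, 68⊕5c=34, c1⊕5c=9d, 36⊕5c=6a, 00⊕5c=5c, 00⊕5c=5c.

bfc8349d6a5c5c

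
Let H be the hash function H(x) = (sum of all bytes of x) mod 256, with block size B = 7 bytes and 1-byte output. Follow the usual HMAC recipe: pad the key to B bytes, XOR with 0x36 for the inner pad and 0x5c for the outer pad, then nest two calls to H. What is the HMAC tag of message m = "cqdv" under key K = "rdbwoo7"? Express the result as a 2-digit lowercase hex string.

2c

Key "rdbwoo7" = 72 64 62 77 6f 6f 37 is exactly B = 7 bytes: K' = 72 64 62 77 6f 6f 37.
K' ⊕ ipad = 44 52 54 41 59 59 01.  K' ⊕ opad = 2e 38 3e 2b 33 33 6b.
Inner input = (K'⊕ipad) ∥ m = 44 52 54 41 59 59 01 ∥ 63 71 64 76.
Inner hash: sum = 68+82+84+65+89+89+1+99+113+100+118 = 908; mod 256 = 140 → 8c.
Outer input = (K'⊕opad) ∥ inner = 2e 38 3e 2b 33 33 6b ∥ 8c.
Outer hash (tag): sum = 46+56+62+43+51+51+107+140 = 556; mod 256 = 44 → 2c.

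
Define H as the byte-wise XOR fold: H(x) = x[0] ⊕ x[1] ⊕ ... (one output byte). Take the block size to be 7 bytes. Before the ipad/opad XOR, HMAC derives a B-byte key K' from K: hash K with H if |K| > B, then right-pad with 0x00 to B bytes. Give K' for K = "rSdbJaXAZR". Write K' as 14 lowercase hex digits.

|K| = 10 > B = 7, so first hash the key.
H(K): XOR 72⊕53⊕64⊕62⊕4a⊕61⊕58⊕41⊕5a⊕52 = 1d.
Zero-pad H(K) = 1d to 7 bytes: K' = 1d 00 00 00 00 00 00.

1d000000000000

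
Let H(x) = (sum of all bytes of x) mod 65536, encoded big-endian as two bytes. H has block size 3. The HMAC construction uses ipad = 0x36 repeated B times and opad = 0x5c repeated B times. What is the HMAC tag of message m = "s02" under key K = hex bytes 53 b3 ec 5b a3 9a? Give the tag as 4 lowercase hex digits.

028e

Key hex bytes 53 b3 ec 5b a3 9a is 6 bytes > B = 3, so hash it first: H(key) = 03 8a, then zero-pad to 3 bytes: K' = 03 8a 00.
K' ⊕ ipad = 35 bc 36.  K' ⊕ opad = 5f d6 5c.
Inner input = (K'⊕ipad) ∥ m = 35 bc 36 ∥ 73 30 32.
Inner hash: sum = 53+188+54+115+48+50 = 508 → 01 fc.
Outer input = (K'⊕opad) ∥ inner = 5f d6 5c ∥ 01 fc.
Outer hash (tag): sum = 95+214+92+1+252 = 654 → 02 8e.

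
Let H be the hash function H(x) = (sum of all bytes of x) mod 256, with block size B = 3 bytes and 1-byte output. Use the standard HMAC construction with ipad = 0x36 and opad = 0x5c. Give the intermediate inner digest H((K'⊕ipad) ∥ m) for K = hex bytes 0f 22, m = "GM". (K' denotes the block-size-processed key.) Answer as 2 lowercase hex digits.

Key hex bytes 0f 22 is 2 bytes ≤ B = 3; zero-pad to 3 bytes: K' = 0f 22 00.
K' ⊕ ipad = 39 14 36.
Inner input = 39 14 36 ∥ 47 4d.
Inner hash: sum = 57+20+54+71+77 = 279; mod 256 = 23 → 17.

17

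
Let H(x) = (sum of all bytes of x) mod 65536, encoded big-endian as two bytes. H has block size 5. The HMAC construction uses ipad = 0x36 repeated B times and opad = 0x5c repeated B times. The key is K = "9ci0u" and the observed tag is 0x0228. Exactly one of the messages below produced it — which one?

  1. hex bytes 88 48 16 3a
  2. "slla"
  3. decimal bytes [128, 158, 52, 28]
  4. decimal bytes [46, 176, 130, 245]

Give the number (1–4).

2

Key "9ci0u" = 39 63 69 30 75 is exactly B = 5 bytes: K' = 39 63 69 30 75.
K' ⊕ ipad = 0f 55 5f 06 43; K' ⊕ opad = 65 3f 35 6c 29.
m1: inner = H(0f 55 5f 06 43 88 48 16 3a) = 02 2c; tag = H(65 3f 35 6c 29 02 2c) = 019c
m2: inner = H(0f 55 5f 06 43 73 6c 6c 61) = 02 b8; tag = H(65 3f 35 6c 29 02 b8) = 0228 ← matches
m3: inner = H(0f 55 5f 06 43 80 9e 34 1c) = 02 7a; tag = H(65 3f 35 6c 29 02 7a) = 01ea
m4: inner = H(0f 55 5f 06 43 2e b0 82 f5) = 03 61; tag = H(65 3f 35 6c 29 03 61) = 01d2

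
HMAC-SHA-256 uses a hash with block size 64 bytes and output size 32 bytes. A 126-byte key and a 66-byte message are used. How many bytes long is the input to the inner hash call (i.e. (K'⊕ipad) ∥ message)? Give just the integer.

Key is 126 > 64 bytes, so it is hashed to 32 bytes then zero-padded to 64: |K'| = 64.
Inner input = (K'⊕ipad) ∥ m → 64 + 66 = 130 bytes.

130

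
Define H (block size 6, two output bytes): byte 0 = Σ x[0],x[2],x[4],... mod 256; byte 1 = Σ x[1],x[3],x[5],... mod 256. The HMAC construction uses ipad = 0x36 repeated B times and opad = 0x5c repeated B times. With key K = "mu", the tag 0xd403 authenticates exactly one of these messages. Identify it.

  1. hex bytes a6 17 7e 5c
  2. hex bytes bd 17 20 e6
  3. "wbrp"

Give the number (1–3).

Key "mu" = 6d 75 is 2 bytes ≤ B = 6; zero-pad to 6 bytes: K' = 6d 75 00 00 00 00.
K' ⊕ ipad = 5b 43 36 36 36 36; K' ⊕ opad = 31 29 5c 5c 5c 5c.
m1: inner = H(5b 43 36 36 36 36 a6 17 7e 5c) = eb 22; tag = H(31 29 5c 5c 5c 5c eb 22) = d403 ← matches
m2: inner = H(5b 43 36 36 36 36 bd 17 20 e6) = a4 ac; tag = H(31 29 5c 5c 5c 5c a4 ac) = 8d8d
m3: inner = H(5b 43 36 36 36 36 77 62 72 70) = b0 81; tag = H(31 29 5c 5c 5c 5c b0 81) = 9962

1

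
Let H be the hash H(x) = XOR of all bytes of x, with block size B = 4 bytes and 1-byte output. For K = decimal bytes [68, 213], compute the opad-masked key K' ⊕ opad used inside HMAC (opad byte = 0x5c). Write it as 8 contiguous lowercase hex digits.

Key decimal bytes [68, 213] = 44 d5 is 2 bytes ≤ B = 4; zero-pad to 4 bytes: K' = 44 d5 00 00.
XOR each byte with 0x5c: 44⊕5c=18, d5⊕5c=89, 00⊕5c=5c, 00⊕5c=5c.

18895c5c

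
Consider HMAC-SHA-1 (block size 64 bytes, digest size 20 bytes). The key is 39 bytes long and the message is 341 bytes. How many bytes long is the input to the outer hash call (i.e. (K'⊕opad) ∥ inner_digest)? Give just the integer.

84

Key is 39 ≤ 64 bytes, zero-padded: |K'| = 64.
Outer input = (K'⊕opad) ∥ H(inner) → 64 + 20 = 84 bytes.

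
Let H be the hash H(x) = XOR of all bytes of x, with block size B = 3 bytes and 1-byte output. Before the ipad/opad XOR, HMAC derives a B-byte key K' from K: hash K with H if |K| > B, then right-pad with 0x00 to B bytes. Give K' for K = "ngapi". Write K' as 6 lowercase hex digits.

|K| = 5 > B = 3, so first hash the key.
H(K): XOR 6e⊕67⊕61⊕70⊕69 = 71.
Zero-pad H(K) = 71 to 3 bytes: K' = 71 00 00.

710000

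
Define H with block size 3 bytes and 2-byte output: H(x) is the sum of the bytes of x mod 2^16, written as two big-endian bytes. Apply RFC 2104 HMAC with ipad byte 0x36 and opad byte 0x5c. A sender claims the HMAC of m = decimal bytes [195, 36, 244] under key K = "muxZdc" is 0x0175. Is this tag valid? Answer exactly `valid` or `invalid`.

Key "muxZdc" = 6d 75 78 5a 64 63 is 6 bytes > B = 3, so hash it first: H(key) = 02 7b, then zero-pad to 3 bytes: K' = 02 7b 00.
K' ⊕ ipad = 34 4d 36; K' ⊕ opad = 5e 27 5c.
Inner hash: sum = 52+77+54+195+36+244 = 658 → 02 92.
Outer hash (recomputed tag): sum = 94+39+92+2+146 = 373 → 01 75.
Recomputed tag = 0175; claimed = 0175 → match.

valid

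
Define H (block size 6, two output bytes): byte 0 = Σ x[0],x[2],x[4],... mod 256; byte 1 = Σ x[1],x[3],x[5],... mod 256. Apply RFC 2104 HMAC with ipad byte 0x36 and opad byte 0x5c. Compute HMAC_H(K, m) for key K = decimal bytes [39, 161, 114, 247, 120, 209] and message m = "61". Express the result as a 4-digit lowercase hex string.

Key decimal bytes [39, 161, 114, 247, 120, 209] = 27 a1 72 f7 78 d1 is exactly B = 6 bytes: K' = 27 a1 72 f7 78 d1.
K' ⊕ ipad = 11 97 44 c1 4e e7.  K' ⊕ opad = 7b fd 2e ab 24 8d.
Inner input = (K'⊕ipad) ∥ m = 11 97 44 c1 4e e7 ∥ 36 31.
Inner hash: even-index sum = 217 mod 256 = 217; odd-index sum = 624 mod 256 = 112 → d9 70.
Outer input = (K'⊕opad) ∥ inner = 7b fd 2e ab 24 8d ∥ d9 70.
Outer hash (tag): even-index sum = 422 mod 256 = 166; odd-index sum = 677 mod 256 = 165 → a6 a5.

a6a5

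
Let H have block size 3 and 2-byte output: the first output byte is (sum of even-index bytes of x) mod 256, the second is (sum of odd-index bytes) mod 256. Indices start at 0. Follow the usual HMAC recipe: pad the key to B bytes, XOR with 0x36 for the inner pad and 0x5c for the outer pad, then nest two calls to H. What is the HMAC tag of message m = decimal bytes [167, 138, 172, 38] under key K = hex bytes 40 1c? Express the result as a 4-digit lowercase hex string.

Key hex bytes 40 1c is 2 bytes ≤ B = 3; zero-pad to 3 bytes: K' = 40 1c 00.
K' ⊕ ipad = 76 2a 36.  K' ⊕ opad = 1c 40 5c.
Inner input = (K'⊕ipad) ∥ m = 76 2a 36 ∥ a7 8a ac 26.
Inner hash: even-index sum = 348 mod 256 = 92; odd-index sum = 381 mod 256 = 125 → 5c 7d.
Outer input = (K'⊕opad) ∥ inner = 1c 40 5c ∥ 5c 7d.
Outer hash (tag): even-index sum = 245 mod 256 = 245; odd-index sum = 156 mod 256 = 156 → f5 9c.

f59c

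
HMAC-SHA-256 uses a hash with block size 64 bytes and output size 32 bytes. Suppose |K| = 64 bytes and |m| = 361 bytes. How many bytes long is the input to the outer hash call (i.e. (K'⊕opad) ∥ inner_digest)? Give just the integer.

Key is 64 ≤ 64 bytes, zero-padded: |K'| = 64.
Outer input = (K'⊕opad) ∥ H(inner) → 64 + 32 = 96 bytes.

96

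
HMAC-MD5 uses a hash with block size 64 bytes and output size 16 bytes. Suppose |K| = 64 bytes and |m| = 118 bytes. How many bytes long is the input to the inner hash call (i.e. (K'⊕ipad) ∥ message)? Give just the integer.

182

Key is 64 ≤ 64 bytes, zero-padded: |K'| = 64.
Inner input = (K'⊕ipad) ∥ m → 64 + 118 = 182 bytes.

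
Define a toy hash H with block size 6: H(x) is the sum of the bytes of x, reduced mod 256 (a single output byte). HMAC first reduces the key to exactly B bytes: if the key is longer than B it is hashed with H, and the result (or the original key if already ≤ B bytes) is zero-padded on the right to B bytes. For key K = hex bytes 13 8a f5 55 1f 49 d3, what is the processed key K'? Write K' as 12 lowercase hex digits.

|K| = 7 > B = 6, so first hash the key.
H(K): sum = 19+138+245+85+31+73+211 = 802; mod 256 = 34 → 22.
Zero-pad H(K) = 22 to 6 bytes: K' = 22 00 00 00 00 00.

220000000000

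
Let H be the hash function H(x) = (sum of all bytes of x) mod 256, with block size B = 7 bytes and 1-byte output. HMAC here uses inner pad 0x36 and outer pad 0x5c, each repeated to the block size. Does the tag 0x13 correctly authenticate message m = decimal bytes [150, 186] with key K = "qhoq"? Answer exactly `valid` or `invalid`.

invalid

Key "qhoq" = 71 68 6f 71 is 4 bytes ≤ B = 7; zero-pad to 7 bytes: K' = 71 68 6f 71 00 00 00.
K' ⊕ ipad = 47 5e 59 47 36 36 36; K' ⊕ opad = 2d 34 33 2d 5c 5c 5c.
Inner hash: sum = 71+94+89+71+54+54+54+150+186 = 823; mod 256 = 55 → 37.
Outer hash (recomputed tag): sum = 45+52+51+45+92+92+92+55 = 524; mod 256 = 12 → 0c.
Recomputed tag = 0c; claimed = 13 → mismatch.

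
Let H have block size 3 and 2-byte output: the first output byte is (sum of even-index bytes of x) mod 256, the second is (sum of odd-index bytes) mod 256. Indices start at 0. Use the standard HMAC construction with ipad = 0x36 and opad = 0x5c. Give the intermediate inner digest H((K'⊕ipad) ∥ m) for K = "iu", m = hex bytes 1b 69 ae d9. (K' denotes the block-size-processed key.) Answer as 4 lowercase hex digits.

Key "iu" = 69 75 is 2 bytes ≤ B = 3; zero-pad to 3 bytes: K' = 69 75 00.
K' ⊕ ipad = 5f 43 36.
Inner input = 5f 43 36 ∥ 1b 69 ae d9.
Inner hash: even-index sum = 471 mod 256 = 215; odd-index sum = 268 mod 256 = 12 → d7 0c.

d70c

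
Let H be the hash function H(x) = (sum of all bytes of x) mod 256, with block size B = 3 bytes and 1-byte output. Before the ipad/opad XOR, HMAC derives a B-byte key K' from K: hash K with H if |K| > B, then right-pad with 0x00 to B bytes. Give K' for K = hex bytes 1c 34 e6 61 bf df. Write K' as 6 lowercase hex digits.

|K| = 6 > B = 3, so first hash the key.
H(K): sum = 28+52+230+97+191+223 = 821; mod 256 = 53 → 35.
Zero-pad H(K) = 35 to 3 bytes: K' = 35 00 00.

350000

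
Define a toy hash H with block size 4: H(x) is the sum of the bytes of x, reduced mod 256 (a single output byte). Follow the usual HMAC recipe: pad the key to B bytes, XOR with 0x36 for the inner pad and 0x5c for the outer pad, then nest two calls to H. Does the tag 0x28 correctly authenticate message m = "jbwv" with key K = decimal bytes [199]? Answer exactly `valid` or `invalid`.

invalid

Key decimal bytes [199] = c7 is 1 byte ≤ B = 4; zero-pad to 4 bytes: K' = c7 00 00 00.
K' ⊕ ipad = f1 36 36 36; K' ⊕ opad = 9b 5c 5c 5c.
Inner hash: sum = 241+54+54+54+106+98+119+118 = 844; mod 256 = 76 → 4c.
Outer hash (recomputed tag): sum = 155+92+92+92+76 = 507; mod 256 = 251 → fb.
Recomputed tag = fb; claimed = 28 → mismatch.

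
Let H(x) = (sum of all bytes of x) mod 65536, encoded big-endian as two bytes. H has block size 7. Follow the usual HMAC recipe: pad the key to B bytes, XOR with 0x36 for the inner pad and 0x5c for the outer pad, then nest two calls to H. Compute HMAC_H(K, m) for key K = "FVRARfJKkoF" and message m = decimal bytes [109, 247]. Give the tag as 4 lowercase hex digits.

Key "FVRARfJKkoF" = 46 56 52 41 52 66 4a 4b 6b 6f 46 is 11 bytes > B = 7, so hash it first: H(key) = 03 9c, then zero-pad to 7 bytes: K' = 03 9c 00 00 00 00 00.
K' ⊕ ipad = 35 aa 36 36 36 36 36.  K' ⊕ opad = 5f c0 5c 5c 5c 5c 5c.
Inner input = (K'⊕ipad) ∥ m = 35 aa 36 36 36 36 36 ∥ 6d f7.
Inner hash: sum = 53+170+54+54+54+54+54+109+247 = 849 → 03 51.
Outer input = (K'⊕opad) ∥ inner = 5f c0 5c 5c 5c 5c 5c ∥ 03 51.
Outer hash (tag): sum = 95+192+92+92+92+92+92+3+81 = 831 → 03 3f.

033f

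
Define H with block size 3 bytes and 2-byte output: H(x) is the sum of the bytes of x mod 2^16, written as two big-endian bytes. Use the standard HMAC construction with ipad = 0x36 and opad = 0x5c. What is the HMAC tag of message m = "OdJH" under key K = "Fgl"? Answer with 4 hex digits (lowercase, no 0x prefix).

00e7

Key "Fgl" = 46 67 6c is exactly B = 3 bytes: K' = 46 67 6c.
K' ⊕ ipad = 70 51 5a.  K' ⊕ opad = 1a 3b 30.
Inner input = (K'⊕ipad) ∥ m = 70 51 5a ∥ 4f 64 4a 48.
Inner hash: sum = 112+81+90+79+100+74+72 = 608 → 02 60.
Outer input = (K'⊕opad) ∥ inner = 1a 3b 30 ∥ 02 60.
Outer hash (tag): sum = 26+59+48+2+96 = 231 → 00 e7.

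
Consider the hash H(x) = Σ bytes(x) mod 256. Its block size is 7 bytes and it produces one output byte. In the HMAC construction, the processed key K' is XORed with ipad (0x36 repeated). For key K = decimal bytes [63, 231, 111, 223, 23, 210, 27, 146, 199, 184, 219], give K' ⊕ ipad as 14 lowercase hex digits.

Key decimal bytes [63, 231, 111, 223, 23, 210, 27, 146, 199, 184, 219] = 3f e7 6f df 17 d2 1b 92 c7 b8 db is 11 bytes > B = 7, so hash it first: H(key) = 64, then zero-pad to 7 bytes: K' = 64 00 00 00 00 00 00.
XOR each byte with 0x36: 64⊕36=52, 00⊕36=36, 00⊕36=36, 00⊕36=36, 00⊕36=36, 00⊕36=36, 00⊕36=36.

52363636363636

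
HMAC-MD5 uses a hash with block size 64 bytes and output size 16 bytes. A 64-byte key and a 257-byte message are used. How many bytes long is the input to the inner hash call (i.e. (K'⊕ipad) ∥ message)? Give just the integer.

Key is 64 ≤ 64 bytes, zero-padded: |K'| = 64.
Inner input = (K'⊕ipad) ∥ m → 64 + 257 = 321 bytes.

321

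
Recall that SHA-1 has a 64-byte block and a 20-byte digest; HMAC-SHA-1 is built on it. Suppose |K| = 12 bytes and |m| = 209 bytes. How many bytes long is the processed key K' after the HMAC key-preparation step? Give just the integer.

64

Key is 12 ≤ 64 bytes, zero-padded: |K'| = 64.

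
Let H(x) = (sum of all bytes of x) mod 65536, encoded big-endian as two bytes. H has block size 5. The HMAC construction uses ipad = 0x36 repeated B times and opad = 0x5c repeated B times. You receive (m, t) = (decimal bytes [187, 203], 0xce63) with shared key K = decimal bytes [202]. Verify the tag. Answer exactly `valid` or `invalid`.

invalid

Key decimal bytes [202] = ca is 1 byte ≤ B = 5; zero-pad to 5 bytes: K' = ca 00 00 00 00.
K' ⊕ ipad = fc 36 36 36 36; K' ⊕ opad = 96 5c 5c 5c 5c.
Inner hash: sum = 252+54+54+54+54+187+203 = 858 → 03 5a.
Outer hash (recomputed tag): sum = 150+92+92+92+92+3+90 = 611 → 02 63.
Recomputed tag = 0263; claimed = ce63 → mismatch.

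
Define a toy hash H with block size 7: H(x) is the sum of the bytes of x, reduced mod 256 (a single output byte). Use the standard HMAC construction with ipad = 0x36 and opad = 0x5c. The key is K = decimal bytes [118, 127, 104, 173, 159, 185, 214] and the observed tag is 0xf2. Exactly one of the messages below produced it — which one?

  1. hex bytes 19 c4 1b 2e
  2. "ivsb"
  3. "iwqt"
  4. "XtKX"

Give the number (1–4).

Key decimal bytes [118, 127, 104, 173, 159, 185, 214] = 76 7f 68 ad 9f b9 d6 is exactly B = 7 bytes: K' = 76 7f 68 ad 9f b9 d6.
K' ⊕ ipad = 40 49 5e 9b a9 8f e0; K' ⊕ opad = 2a 23 34 f1 c3 e5 8a.
m1: inner = H(40 49 5e 9b a9 8f e0 19 c4 1b 2e) = c0; tag = H(2a 23 34 f1 c3 e5 8a c0) = 64
m2: inner = H(40 49 5e 9b a9 8f e0 69 76 73 62) = 4e; tag = H(2a 23 34 f1 c3 e5 8a 4e) = f2 ← matches
m3: inner = H(40 49 5e 9b a9 8f e0 69 77 71 74) = 5f; tag = H(2a 23 34 f1 c3 e5 8a 5f) = 03
m4: inner = H(40 49 5e 9b a9 8f e0 58 74 4b 58) = 09; tag = H(2a 23 34 f1 c3 e5 8a 09) = ad

2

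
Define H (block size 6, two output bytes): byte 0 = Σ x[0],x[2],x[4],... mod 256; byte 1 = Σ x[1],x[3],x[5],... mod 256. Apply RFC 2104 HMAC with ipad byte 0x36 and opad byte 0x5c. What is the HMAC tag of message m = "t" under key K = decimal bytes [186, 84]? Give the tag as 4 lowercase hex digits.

0a8e

Key decimal bytes [186, 84] = ba 54 is 2 bytes ≤ B = 6; zero-pad to 6 bytes: K' = ba 54 00 00 00 00.
K' ⊕ ipad = 8c 62 36 36 36 36.  K' ⊕ opad = e6 08 5c 5c 5c 5c.
Inner input = (K'⊕ipad) ∥ m = 8c 62 36 36 36 36 ∥ 74.
Inner hash: even-index sum = 364 mod 256 = 108; odd-index sum = 206 mod 256 = 206 → 6c ce.
Outer input = (K'⊕opad) ∥ inner = e6 08 5c 5c 5c 5c ∥ 6c ce.
Outer hash (tag): even-index sum = 522 mod 256 = 10; odd-index sum = 398 mod 256 = 142 → 0a 8e.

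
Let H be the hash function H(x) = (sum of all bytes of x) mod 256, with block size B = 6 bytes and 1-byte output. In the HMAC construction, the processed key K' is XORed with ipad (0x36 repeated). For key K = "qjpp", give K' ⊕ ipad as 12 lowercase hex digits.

475c46463636

Key "qjpp" = 71 6a 70 70 is 4 bytes ≤ B = 6; zero-pad to 6 bytes: K' = 71 6a 70 70 00 00.
XOR each byte with 0x36: 71⊕36=47, 6a⊕36=5c, 70⊕36=46, 70⊕36=46, 00⊕36=36, 00⊕36=36.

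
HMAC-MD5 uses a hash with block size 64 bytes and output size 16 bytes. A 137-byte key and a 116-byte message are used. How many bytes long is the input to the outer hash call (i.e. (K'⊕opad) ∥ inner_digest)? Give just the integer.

Key is 137 > 64 bytes, so it is hashed to 16 bytes then zero-padded to 64: |K'| = 64.
Outer input = (K'⊕opad) ∥ H(inner) → 64 + 16 = 80 bytes.

80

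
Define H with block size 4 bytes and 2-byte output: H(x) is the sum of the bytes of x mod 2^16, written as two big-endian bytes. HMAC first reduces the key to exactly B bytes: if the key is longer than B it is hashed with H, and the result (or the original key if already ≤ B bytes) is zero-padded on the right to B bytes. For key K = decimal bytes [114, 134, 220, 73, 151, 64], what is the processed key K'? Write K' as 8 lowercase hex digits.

|K| = 6 > B = 4, so first hash the key.
H(K): sum = 114+134+220+73+151+64 = 756 → 02 f4.
Zero-pad H(K) = 02 f4 to 4 bytes: K' = 02 f4 00 00.

02f40000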